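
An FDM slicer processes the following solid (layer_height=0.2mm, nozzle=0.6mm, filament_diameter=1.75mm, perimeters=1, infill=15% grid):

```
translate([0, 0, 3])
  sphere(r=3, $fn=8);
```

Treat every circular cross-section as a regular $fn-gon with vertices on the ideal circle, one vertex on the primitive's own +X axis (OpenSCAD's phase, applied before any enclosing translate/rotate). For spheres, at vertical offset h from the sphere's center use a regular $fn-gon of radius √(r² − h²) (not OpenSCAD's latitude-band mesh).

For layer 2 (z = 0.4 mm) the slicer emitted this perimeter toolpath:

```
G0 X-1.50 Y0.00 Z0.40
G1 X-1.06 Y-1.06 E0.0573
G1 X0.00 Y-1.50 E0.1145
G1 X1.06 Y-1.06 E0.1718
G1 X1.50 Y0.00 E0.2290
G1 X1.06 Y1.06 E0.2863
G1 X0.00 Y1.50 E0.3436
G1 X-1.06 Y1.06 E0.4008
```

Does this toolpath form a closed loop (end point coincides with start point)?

Start point (G0): (-1.50, 0.00). End point (last G1): the path does not return to the start — open.

no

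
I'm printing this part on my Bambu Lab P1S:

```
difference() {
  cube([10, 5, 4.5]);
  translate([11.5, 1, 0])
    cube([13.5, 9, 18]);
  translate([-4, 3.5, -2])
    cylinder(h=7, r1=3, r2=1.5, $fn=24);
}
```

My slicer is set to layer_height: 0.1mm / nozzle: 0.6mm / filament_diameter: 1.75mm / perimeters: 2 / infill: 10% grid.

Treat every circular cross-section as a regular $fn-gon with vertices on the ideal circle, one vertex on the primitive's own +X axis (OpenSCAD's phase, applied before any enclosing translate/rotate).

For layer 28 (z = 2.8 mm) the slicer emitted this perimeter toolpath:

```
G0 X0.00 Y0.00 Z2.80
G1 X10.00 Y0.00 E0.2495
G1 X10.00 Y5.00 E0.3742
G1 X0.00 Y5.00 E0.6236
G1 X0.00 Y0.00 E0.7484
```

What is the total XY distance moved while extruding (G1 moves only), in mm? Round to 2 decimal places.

Sum the Euclidean lengths of each G1 segment: total = 30.00 mm.

30.00 mm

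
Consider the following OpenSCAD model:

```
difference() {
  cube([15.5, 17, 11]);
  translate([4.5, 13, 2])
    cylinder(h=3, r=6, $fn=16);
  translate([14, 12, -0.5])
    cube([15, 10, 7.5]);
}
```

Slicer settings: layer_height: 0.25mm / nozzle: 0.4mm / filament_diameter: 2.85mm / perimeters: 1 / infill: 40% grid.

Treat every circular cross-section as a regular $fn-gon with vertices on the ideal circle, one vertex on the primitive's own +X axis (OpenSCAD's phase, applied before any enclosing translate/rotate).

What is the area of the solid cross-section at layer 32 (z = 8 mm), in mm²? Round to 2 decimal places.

At z = 8 mm: the cube is present — its section is the full 15.5×17 rectangle (area 263.50 mm²); the cylinder at (4.5, 13) is not intersected at this z (z outside [2, 5]); the cube at (14, 12) does not reach this height (z outside [-0.5, 7]); After the difference (first − rest): none of the subtracted shapes is present at this height, so the 15.5×17 cube is unchanged — area = 263.50 mm². Overall, the cross-section is a single solid region. Net area = 263.50 mm².

263.50 mm²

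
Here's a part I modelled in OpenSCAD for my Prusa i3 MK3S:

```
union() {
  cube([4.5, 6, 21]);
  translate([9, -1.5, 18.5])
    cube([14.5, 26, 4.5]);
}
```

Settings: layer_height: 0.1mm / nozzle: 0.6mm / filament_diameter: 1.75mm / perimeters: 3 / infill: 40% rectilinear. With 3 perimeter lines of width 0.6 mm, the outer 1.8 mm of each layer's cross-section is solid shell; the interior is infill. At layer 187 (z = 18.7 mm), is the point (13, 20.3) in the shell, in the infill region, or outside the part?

infill

At z = 18.7 mm: the cube is present — its section is the full 4.5×6 rectangle; the cube at (9, -1.5) (footprint 14.5×26) is included at this height; Merging all regions: the 2 present regions are separate (no shared area or edge), so areas and boundary lengths simply add and each stays a separate island — 2 connected regions. Overall, the cross-section has 2 separate islands. The nearest boundary edge runs (9.00, -1.50)→(9.00, 24.50); distance from the point to it = 4.00 mm. (Shell/infill is judged within the island containing the point — the largest one.) The point is inside the cross-section and 4.00 mm from the nearest boundary — more than the 1.8 mm shell width (3 × 0.6), so it's in the infill interior.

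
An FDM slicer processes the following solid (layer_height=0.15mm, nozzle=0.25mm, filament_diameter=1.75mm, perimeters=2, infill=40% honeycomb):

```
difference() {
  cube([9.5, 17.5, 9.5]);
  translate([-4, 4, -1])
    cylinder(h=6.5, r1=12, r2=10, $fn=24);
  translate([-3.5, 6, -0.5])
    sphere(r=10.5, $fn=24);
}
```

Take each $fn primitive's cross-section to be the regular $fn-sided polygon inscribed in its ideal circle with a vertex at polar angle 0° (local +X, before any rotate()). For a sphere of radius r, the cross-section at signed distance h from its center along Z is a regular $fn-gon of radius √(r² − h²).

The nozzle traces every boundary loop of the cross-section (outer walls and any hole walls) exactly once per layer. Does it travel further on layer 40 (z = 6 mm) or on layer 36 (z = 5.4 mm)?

layer 40 (z = 6 mm)

Layer 40 (z = 6): the 9.5×17.5 cube contributes its full rectangle (perimeter 54.00 mm); the cone at (-4, 4) is not intersected at this z (z outside [-1, 5.5]); the r=10.5 sphere at (-3.5, 6) slices to a regular 24-gon of circumradius 8.246 (√(r²−h²) with h=6.5 from center) (perimeter = 2·24·8.246·sin(180°/24) = 51.66 mm); Subtracting the remaining from the first: starting from the 9.5×17.5 cube, the r=10.5 sphere at (-3.5, 6) partially overlaps it — only the 48.37 mm² overlap (of its 211.20 mm²) is removed, clipping the outline — boundary = 54.51 mm. So its perimeter = 54.51 mm. Layer 36 (z = 5.4): the cube is present — its section is the full 9.5×17.5 rectangle (perimeter 54.00 mm); the cone at (-4, 4) contributes a regular 24-gon of circumradius 10.031 (interpolated between r1=12 and r2=10 at t=0.985) (perimeter = 2·24·10.031·sin(180°/24) = 62.85 mm); the r=10.5 sphere at (-3.5, 6) slices to a regular 24-gon of circumradius 8.686 (√(r²−h²) with h=5.9 from center) (perimeter = 2·24·8.686·sin(180°/24) = 54.42 mm); Subtracting the remaining from the first: starting from the 9.5×17.5 cube, the cone at (-4, 4) partially overlaps it — only the 62.12 mm² overlap (of its 312.50 mm²) is removed, clipping the outline; the r=10.5 sphere at (-3.5, 6) partially overlaps it — only the 2.70 mm² overlap (of its 234.30 mm²) is removed, clipping the outline — boundary = 51.34 mm. So its perimeter = 51.34 mm. Layer 40 is larger (54.51 vs 51.34 mm).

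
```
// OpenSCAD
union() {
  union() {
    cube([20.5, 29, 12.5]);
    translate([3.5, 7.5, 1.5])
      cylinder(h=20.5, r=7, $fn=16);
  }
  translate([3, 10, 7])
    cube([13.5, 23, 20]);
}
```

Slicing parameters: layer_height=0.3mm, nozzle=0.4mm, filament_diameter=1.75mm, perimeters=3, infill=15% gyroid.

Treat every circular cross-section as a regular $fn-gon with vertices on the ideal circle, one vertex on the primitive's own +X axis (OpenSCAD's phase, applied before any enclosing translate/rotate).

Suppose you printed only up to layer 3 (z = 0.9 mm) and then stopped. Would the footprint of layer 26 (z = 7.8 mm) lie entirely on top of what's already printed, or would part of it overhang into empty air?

part overhangs

Compare the two slices. At z = 0.9: the cube is present — its section is the full 20.5×29 rectangle (area 594.50 mm²); the cylinder at (3.5, 7.5) is absent (z outside [1.5, 22]); Merging all regions: only the 20.5×29 cube is present, so the union is just that shape — area = 594.50 mm²; the cube at (3, 10) is not intersected at this z (z outside [7, 27]); Taking the union: only the result so far is present, so the union is just that shape — area = 594.50 mm². At z = 7.8: the cube (footprint 20.5×29) is included at this height (area 594.50 mm²); the r=7 cylinder at (3.5, 7.5) gives a regular 16-gon of circumradius 7 (constant along its height) (area = (16/2)·7.000²·sin(360°/16) = 150.01 mm²); Combining (union): the regions partially overlap — summed areas 744.51 mm² minus the doubly-counted overlap 121.25 mm² gives 623.26 mm² — area = 623.26 mm²; the cube at (3, 10) is present — its section is the full 13.5×23 rectangle (area 310.50 mm²); Taking the union: the regions partially overlap — summed areas 933.76 mm² minus the doubly-counted overlap 256.50 mm² gives 677.26 mm² — area = 677.26 mm². Checking containment: at z = 7.8 the cross-section extends beyond the z = 0.9 cross-section by about 82.76 mm².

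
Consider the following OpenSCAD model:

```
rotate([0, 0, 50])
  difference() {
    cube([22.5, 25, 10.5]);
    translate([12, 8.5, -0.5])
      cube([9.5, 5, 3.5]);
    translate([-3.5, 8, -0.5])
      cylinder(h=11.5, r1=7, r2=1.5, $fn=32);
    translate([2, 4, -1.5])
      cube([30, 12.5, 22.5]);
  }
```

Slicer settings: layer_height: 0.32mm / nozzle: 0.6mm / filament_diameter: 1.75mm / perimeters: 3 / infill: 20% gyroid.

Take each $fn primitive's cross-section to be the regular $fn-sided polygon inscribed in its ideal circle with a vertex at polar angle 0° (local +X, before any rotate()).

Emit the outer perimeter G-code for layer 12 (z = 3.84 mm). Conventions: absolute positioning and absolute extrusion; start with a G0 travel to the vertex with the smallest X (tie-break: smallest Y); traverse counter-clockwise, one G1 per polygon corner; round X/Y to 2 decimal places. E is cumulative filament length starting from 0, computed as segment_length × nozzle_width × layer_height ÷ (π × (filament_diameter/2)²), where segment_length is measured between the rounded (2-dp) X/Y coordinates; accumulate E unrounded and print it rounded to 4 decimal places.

G0 X-19.15 Y16.07 Z3.84
G1 X-8.78 Y7.37 E1.0805
G1 X-7.84 Y7.36 E1.1556
G1 X-6.90 Y7.16 E1.2323
G1 X-6.01 Y6.78 E1.3095
G1 X-5.21 Y6.23 E1.3870
G1 X-4.54 Y5.54 E1.4638
G1 X-4.01 Y4.73 E1.5411
G1 X-3.65 Y3.84 E1.6177
G1 X-3.48 Y2.92 E1.6924
G1 X0.00 Y0.00 E2.0550
G1 X14.46 Y17.24 E3.8511
G1 X11.40 Y19.81 E4.1701
G1 X-1.78 Y4.10 E5.8070
G1 X-11.35 Y12.14 E6.8048
G1 X1.82 Y27.84 E8.4406
G1 X-4.69 Y33.31 E9.1193
G1 X-19.15 Y16.07 E10.9155

At z = 3.84 mm: the cube (footprint 22.5×25) is included at this height; the cube at (12, 8.5) is not intersected at this z (z outside [-0.5, 3]); the cone at (-3.5, 8) (r1=7→r2=1.5) has section circumradius 4.924 here — a regular 32-gon; the cube at (2, 4) (footprint 30×12.5) is included at this height; After the difference (first − rest): starting from the 22.5×25 cube, the cone at (-3.5, 8) partially overlaps it — only the 6.67 mm² overlap (of its 75.69 mm²) is removed, clipping the outline; the 30×12.5 cube at (2, 4) partially overlaps it — only the 256.25 mm² overlap (of its 375.00 mm²) is removed, clipping the outline — 1 connected region; (whole slice rotated 50° about Z — lengths, areas and connectivity unchanged). The outline is a single polygon with 17 vertices. Extrusion per mm of travel: 0.6 × 0.32 / (π × 0.875²) = 0.079824. Accumulating E over each segment gives final E = 10.9155.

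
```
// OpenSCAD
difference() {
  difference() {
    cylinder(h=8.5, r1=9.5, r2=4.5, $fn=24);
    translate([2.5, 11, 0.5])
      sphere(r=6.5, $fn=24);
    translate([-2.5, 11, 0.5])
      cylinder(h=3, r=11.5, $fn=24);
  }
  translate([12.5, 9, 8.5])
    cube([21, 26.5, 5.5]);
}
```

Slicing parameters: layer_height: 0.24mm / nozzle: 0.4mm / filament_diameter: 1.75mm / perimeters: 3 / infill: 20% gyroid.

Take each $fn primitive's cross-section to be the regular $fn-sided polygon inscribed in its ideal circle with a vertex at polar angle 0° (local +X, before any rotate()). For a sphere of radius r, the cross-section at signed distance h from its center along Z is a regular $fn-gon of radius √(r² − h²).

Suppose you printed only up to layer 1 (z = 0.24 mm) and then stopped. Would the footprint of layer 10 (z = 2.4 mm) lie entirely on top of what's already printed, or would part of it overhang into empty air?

entirely on top

Compare the two slices. At z = 0.24: the cone: at t=0.028 of its height the radius interpolates to r₁+(r₂−r₁)t = 9.359, giving a regular 24-gon of that circumradius (area = (24/2)·9.359²·sin(360°/24) = 272.03 mm²); the r=6.5 sphere at (2.5, 11) slices to a regular 24-gon of circumradius 6.495 (√(r²−h²) with h=0.26 from center) (area = (24/2)·6.495²·sin(360°/24) = 131.01 mm²); the cylinder at (-2.5, 11) is not intersected at this z (z outside [0.5, 3.5]); Taking the first minus the rest: starting from the cone (272.03 mm²), the r=6.5 sphere at (2.5, 11) partially overlaps it — only the 33.14 mm² overlap (of its 131.01 mm²) is removed, clipping the outline — area = 238.89 mm²; the cube at (12.5, 9) does not reach this height (z outside [8.5, 14]); Taking the first minus the rest: none of the subtracted shapes is present at this height, so that combined region is unchanged — area = 238.89 mm². At z = 2.4: the cone: at t=0.282 of its height the radius interpolates to r₁+(r₂−r₁)t = 8.088, giving a regular 24-gon of that circumradius (area = (24/2)·8.088²·sin(360°/24) = 203.18 mm²); the sphere at (2.5, 11): section is a regular 24-gon, circumradius = √(r²−h²) = √(6.5²−1.9²) = 6.216 (area = (24/2)·6.216²·sin(360°/24) = 120.01 mm²); the r=11.5 cylinder at (-2.5, 11) contributes a regular 24-gon of circumradius 11.5 (area = (24/2)·11.500²·sin(360°/24) = 410.75 mm²); Subtracting the remaining from the first: starting from the cone (203.18 mm²), the r=6.5 sphere at (2.5, 11) partially overlaps it — only the 17.19 mm² overlap (of its 120.01 mm²) is removed, clipping the outline; the r=11.5 cylinder at (-2.5, 11) partially overlaps it — only the 71.33 mm² overlap (of its 410.75 mm²) is removed, clipping the outline — area = 114.66 mm²; the cube at (12.5, 9) is not intersected at this z (z outside [8.5, 14]); Taking the first minus the rest: none of the subtracted shapes is present at this height, so the result so far is unchanged — area = 114.66 mm². Checking containment: the cross-section at z = 2.4 is a subset of the cross-section at z = 0.24.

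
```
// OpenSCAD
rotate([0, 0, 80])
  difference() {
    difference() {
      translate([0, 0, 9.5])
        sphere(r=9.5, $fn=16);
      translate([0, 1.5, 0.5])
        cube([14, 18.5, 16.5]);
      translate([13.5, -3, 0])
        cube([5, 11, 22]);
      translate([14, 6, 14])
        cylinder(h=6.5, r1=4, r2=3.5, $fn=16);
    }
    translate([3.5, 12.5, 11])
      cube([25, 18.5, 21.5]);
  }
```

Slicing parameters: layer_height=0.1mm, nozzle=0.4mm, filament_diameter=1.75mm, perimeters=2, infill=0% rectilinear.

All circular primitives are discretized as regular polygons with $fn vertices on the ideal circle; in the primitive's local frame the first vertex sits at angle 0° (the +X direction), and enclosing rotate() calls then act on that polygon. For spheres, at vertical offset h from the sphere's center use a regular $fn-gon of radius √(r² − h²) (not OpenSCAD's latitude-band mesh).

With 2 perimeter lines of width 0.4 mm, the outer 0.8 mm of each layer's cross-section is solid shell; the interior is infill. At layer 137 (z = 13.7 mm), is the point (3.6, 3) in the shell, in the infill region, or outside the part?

infill

At z = 13.7 mm: the r=9.5 sphere contributes a regular 16-gon of circumradius √(9.5²−4.2²) = 8.521; the cube at (0, 1.5) (footprint 14×18.5) is included at this height; the cube at (13.5, -3) (footprint 5×11) is included at this height; the cone at (14, 6) is not intersected at this z (z outside [14, 20.5]); After the difference (first − rest): starting from the r=9.5 sphere, the 14×18.5 cube at (0, 1.5) partially overlaps it — only the 43.02 mm² overlap (of its 259.00 mm²) is removed, clipping the outline; the 5×11 cube at (13.5, -3) misses the remaining region (no effect) — 1 connected region; the cube at (3.5, 12.5) (footprint 25×18.5) is included at this height; Subtracting the remaining from the first: starting from that combined region, the 25×18.5 cube at (3.5, 12.5) misses the remaining region (no effect) — 1 connected region; (rotated 80° about Z; rotation is an isometry so areas/perimeters/island counts are preserved). Overall, the cross-section is a single solid region. Undo the 80° rotation: the query point maps to (3.580, -3.024) in the un-rotated model frame. The nearest boundary edge runs (7.87, -3.26)→(6.03, -6.03); distance from the point to it = 3.70 mm. The point is inside the cross-section and 3.70 mm from the nearest boundary — more than the 0.8 mm shell width (2 × 0.4), so it's in the infill interior.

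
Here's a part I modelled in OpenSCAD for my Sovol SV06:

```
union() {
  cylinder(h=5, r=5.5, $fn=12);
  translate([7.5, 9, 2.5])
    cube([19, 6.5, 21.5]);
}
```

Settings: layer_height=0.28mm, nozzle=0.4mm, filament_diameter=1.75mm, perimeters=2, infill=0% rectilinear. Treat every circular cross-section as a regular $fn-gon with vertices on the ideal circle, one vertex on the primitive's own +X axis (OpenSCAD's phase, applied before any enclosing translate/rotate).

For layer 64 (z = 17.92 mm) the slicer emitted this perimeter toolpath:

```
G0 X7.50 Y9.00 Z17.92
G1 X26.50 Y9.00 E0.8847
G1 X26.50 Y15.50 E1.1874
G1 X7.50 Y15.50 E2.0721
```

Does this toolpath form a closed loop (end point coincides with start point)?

no

Start point (G0): (7.50, 9.00). End point (last G1): the path does not return to the start — open.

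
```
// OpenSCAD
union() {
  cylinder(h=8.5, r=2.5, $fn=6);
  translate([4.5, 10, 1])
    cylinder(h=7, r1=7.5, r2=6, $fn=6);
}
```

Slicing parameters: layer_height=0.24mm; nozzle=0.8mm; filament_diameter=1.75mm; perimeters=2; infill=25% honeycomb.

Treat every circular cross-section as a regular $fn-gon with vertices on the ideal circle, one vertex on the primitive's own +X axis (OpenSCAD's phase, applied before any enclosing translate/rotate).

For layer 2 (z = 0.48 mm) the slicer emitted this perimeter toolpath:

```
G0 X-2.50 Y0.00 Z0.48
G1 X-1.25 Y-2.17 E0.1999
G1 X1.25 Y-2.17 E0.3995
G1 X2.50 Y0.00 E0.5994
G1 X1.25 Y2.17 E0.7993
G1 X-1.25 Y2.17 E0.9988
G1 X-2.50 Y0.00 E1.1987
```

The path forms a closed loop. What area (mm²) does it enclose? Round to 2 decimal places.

16.27 mm²

Apply the shoelace formula to the sequence of (X, Y) vertices; enclosed area = 16.27 mm².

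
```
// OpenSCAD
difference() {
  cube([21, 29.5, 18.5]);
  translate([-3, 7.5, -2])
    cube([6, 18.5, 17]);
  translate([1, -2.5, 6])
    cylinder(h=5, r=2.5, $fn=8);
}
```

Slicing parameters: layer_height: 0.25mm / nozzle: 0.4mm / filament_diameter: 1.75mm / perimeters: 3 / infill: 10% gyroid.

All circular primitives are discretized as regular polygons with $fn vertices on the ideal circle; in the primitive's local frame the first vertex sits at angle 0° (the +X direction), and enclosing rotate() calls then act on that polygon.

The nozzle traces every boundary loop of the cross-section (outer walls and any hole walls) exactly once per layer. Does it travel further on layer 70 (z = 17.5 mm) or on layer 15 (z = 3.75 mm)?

layer 15 (z = 3.75 mm)

Layer 70 (z = 17.5): the cube is present — its section is the full 21×29.5 rectangle (perimeter 101.00 mm); the cube at (-3, 7.5) is not intersected at this z (z outside [-2, 15]); the cylinder at (1, -2.5) is not intersected at this z (z outside [6, 11]); Taking the first minus the rest: none of the subtracted shapes is present at this height, so the 21×29.5 cube is unchanged — boundary = 101.00 mm. So its perimeter = 101.00 mm. Layer 15 (z = 3.75): the cube (footprint 21×29.5) is included at this height (perimeter 101.00 mm); the 6×18.5 cube at (-3, 7.5) contributes its full rectangle (perimeter 49.00 mm); the cylinder at (1, -2.5) does not reach this height (z outside [6, 11]); After the difference (first − rest): starting from the 21×29.5 cube, the 6×18.5 cube at (-3, 7.5) partially overlaps it — only the 55.50 mm² overlap (of its 111.00 mm²) is removed, clipping the outline — boundary = 107.00 mm. So its perimeter = 107.00 mm. Layer 15 is larger (107.00 vs 101.00 mm).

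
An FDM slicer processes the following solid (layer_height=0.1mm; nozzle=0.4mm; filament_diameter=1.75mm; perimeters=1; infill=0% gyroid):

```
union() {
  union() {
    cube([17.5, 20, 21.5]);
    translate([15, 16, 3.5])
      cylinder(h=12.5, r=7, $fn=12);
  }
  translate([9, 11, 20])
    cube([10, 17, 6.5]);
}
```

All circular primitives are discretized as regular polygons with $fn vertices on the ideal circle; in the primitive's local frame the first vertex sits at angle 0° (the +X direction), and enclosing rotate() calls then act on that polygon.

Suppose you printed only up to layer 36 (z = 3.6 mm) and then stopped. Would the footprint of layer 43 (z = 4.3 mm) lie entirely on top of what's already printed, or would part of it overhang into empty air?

Compare the two slices. At z = 3.6: the cube is present — its section is the full 17.5×20 rectangle (area 350.00 mm²); the cylinder at (15, 16): section is a regular 12-gon, circumradius r=7 (area = (12/2)·7.000²·sin(360°/12) = 147.00 mm²); Taking the union: the regions partially overlap — summed areas 497.00 mm² minus the doubly-counted overlap 89.18 mm² gives 407.82 mm² — area = 407.82 mm²; the cube at (9, 11) does not reach this height (z outside [20, 26.5]); Merging all regions: only that combined region is present, so the union is just that shape — area = 407.82 mm². At z = 4.3: the cube is present — its section is the full 17.5×20 rectangle (area 350.00 mm²); the cylinder at (15, 16): section is a regular 12-gon, circumradius r=7 (area = (12/2)·7.000²·sin(360°/12) = 147.00 mm²); Combining (union): the regions partially overlap — summed areas 497.00 mm² minus the doubly-counted overlap 89.18 mm² gives 407.82 mm² — area = 407.82 mm²; the cube at (9, 11) is not intersected at this z (z outside [20, 26.5]); Combining (union): only that combined region is present, so the union is just that shape — area = 407.82 mm². Checking containment: the cross-section at z = 4.3 is a subset of the cross-section at z = 3.6.

entirely on top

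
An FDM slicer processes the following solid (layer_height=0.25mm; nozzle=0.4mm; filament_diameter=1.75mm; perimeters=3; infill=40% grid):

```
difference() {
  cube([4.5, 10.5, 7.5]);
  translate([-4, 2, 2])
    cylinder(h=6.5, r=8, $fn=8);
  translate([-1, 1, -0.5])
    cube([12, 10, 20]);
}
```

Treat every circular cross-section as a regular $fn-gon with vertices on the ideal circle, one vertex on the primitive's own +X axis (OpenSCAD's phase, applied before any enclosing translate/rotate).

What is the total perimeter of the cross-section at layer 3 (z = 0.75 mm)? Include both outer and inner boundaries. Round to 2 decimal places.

At z = 0.75 mm: the cube (footprint 4.5×10.5) is included at this height (perimeter 30.00 mm); the cylinder at (-4, 2) does not reach this height (z outside [2, 8.5]); the cube at (-1, 1) is present — its section is the full 12×10 rectangle (perimeter 44.00 mm); Taking the first minus the rest: starting from the 4.5×10.5 cube, the 12×10 cube at (-1, 1) partially overlaps it — only the 42.75 mm² overlap (of its 120.00 mm²) is removed, clipping the outline — boundary = 11.00 mm. Overall, the cross-section is a single solid region. Total boundary length (outer) = 11.00 mm.

11.00 mm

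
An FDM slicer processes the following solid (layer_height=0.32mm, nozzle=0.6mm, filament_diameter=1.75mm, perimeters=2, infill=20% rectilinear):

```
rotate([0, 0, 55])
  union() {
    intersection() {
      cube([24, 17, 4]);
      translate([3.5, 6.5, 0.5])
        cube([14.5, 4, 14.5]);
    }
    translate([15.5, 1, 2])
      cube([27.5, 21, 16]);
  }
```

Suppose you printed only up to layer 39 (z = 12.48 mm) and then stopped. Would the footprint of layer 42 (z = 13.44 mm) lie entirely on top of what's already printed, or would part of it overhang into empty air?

Compare the two slices. At z = 12.48: the cube is absent (z outside [0, 4]); the cube at (3.5, 6.5) is present — its section is the full 14.5×4 rectangle (area 58.00 mm²); Keeping only the common overlap: at least one operand is absent at this height, so nothing remains; the cube at (15.5, 1) (footprint 27.5×21) is included at this height (area 577.50 mm²); Merging all regions: only the 27.5×21 cube at (15.5, 1) is present, so the union is just that shape — area = 577.50 mm²; (rotated 55° about Z; rotation is an isometry so areas/perimeters/island counts are preserved). At z = 13.44: the cube is not intersected at this z (z outside [0, 4]); the 14.5×4 cube at (3.5, 6.5) contributes its full rectangle (area 58.00 mm²); Keeping only the common overlap: at least one operand is absent at this height, so nothing remains; the cube at (15.5, 1) is present — its section is the full 27.5×21 rectangle (area 577.50 mm²); Combining (union): only the 27.5×21 cube at (15.5, 1) is present, so the union is just that shape — area = 577.50 mm²; (whole slice rotated 55° about Z — lengths, areas and connectivity unchanged). Checking containment: the cross-section at z = 13.44 is a subset of the cross-section at z = 12.48.

entirely on top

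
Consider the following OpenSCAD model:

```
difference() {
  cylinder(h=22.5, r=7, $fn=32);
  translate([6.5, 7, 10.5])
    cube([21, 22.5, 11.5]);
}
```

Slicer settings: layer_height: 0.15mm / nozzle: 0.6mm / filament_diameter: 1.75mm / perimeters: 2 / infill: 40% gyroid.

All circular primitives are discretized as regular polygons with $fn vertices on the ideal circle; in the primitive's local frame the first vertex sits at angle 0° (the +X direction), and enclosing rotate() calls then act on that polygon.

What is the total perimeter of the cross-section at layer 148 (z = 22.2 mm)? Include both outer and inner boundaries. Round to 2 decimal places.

At z = 22.2 mm: the r=7 cylinder gives a regular 32-gon of circumradius 7 (constant along its height) (perimeter = 2·32·7.000·sin(180°/32) = 43.91 mm); the cube at (6.5, 7) is absent (z outside [10.5, 22]); Taking the first minus the rest: none of the subtracted shapes is present at this height, so the r=7 cylinder is unchanged — boundary = 43.91 mm. Overall, the cross-section is a single solid region. Total boundary length (outer) = 43.91 mm.

43.91 mm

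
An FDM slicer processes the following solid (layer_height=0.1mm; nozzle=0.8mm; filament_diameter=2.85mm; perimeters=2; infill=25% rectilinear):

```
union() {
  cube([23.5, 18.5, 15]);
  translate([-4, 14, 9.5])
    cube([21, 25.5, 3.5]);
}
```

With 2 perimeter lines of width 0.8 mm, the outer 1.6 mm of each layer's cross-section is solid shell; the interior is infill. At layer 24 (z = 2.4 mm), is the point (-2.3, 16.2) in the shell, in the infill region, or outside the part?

outside

At z = 2.4 mm: the cube is present — its section is the full 23.5×18.5 rectangle; the cube at (-4, 14) is absent (z outside [9.5, 13]); Merging all regions: only the 23.5×18.5 cube is present, so the union is just that shape — 1 connected region. Overall, the cross-section is a single solid region. The nearest boundary edge runs (0.00, 18.50)→(0.00, 0.00); distance from the point to it = 2.30 mm. The point is not inside any of the regions above, so it lies outside the cross-section (2.30 mm from the nearest boundary).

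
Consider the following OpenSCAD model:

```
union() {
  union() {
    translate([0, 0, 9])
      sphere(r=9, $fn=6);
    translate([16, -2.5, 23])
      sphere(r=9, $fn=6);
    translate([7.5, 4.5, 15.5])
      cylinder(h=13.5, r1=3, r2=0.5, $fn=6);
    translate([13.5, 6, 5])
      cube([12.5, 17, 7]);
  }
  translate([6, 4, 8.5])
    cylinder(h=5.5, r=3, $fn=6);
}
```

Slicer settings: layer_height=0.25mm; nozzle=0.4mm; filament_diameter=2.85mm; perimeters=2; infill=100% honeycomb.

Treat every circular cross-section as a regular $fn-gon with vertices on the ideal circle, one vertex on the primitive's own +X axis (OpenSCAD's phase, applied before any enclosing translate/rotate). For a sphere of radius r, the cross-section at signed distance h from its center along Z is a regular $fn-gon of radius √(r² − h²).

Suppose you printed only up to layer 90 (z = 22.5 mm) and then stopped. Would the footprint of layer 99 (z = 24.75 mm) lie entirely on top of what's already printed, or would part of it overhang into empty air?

Compare the two slices. At z = 22.5: the sphere does not reach this height (|z−center|=13.500 > r=9); the r=9 sphere at (16, -2.5) slices to a regular 6-gon of circumradius 8.986 (√(r²−h²) with h=0.5 from center) (area = (6/2)·8.986²·sin(360°/6) = 209.79 mm²); the cone at (7.5, 4.5): at t=0.519 of its height the radius interpolates to r₁+(r₂−r₁)t = 1.704, giving a regular 6-gon of that circumradius (area = (6/2)·1.704²·sin(360°/6) = 7.54 mm²); the cube at (13.5, 6) is absent (z outside [5, 12]); Merging all regions: the 2 present regions are separate (no shared area or edge), so areas and boundary lengths simply add and each stays a separate island — area = 217.34 mm²; the cylinder at (6, 4) is not intersected at this z (z outside [8.5, 14]); Merging all regions: only the result so far is present, so the union is just that shape — area = 217.34 mm². At z = 24.75: the sphere is not intersected at this z (|z−center|=15.750 > r=9); the r=9 sphere at (16, -2.5) slices to a regular 6-gon of circumradius 8.828 (√(r²−h²) with h=1.75 from center) (area = (6/2)·8.828²·sin(360°/6) = 202.49 mm²); the cone at (7.5, 4.5): at t=0.685 of its height the radius interpolates to r₁+(r₂−r₁)t = 1.287, giving a regular 6-gon of that circumradius (area = (6/2)·1.287²·sin(360°/6) = 4.30 mm²); the cube at (13.5, 6) is absent (z outside [5, 12]); Merging all regions: the 2 present regions are separate (no shared area or edge), so areas and boundary lengths simply add and each stays a separate island — area = 206.79 mm²; the cylinder at (6, 4) is not intersected at this z (z outside [8.5, 14]); Taking the union: only the result so far is present, so the union is just that shape — area = 206.79 mm². Checking containment: the cross-section at z = 24.75 is a subset of the cross-section at z = 22.5.

entirely on top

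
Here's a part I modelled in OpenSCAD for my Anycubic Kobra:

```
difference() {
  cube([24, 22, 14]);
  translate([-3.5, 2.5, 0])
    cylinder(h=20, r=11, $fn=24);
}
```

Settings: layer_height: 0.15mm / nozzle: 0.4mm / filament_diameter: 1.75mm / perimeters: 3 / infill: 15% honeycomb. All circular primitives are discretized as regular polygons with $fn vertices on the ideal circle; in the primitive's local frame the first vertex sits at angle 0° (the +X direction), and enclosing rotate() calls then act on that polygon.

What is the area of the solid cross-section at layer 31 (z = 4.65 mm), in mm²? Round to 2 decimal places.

453.34 mm²

At z = 4.65 mm: the cube is present — its section is the full 24×22 rectangle (area 528.00 mm²); the r=11 cylinder at (-3.5, 2.5) contributes a regular 24-gon of circumradius 11 (area = (24/2)·11.000²·sin(360°/24) = 375.81 mm²); After the difference (first − rest): starting from the 24×22 cube (528.00 mm²), the r=11 cylinder at (-3.5, 2.5) partially overlaps it — only the 74.66 mm² overlap (of its 375.81 mm²) is removed, clipping the outline — area = 453.34 mm². Overall, the cross-section is a single solid region. Net area = 453.34 mm².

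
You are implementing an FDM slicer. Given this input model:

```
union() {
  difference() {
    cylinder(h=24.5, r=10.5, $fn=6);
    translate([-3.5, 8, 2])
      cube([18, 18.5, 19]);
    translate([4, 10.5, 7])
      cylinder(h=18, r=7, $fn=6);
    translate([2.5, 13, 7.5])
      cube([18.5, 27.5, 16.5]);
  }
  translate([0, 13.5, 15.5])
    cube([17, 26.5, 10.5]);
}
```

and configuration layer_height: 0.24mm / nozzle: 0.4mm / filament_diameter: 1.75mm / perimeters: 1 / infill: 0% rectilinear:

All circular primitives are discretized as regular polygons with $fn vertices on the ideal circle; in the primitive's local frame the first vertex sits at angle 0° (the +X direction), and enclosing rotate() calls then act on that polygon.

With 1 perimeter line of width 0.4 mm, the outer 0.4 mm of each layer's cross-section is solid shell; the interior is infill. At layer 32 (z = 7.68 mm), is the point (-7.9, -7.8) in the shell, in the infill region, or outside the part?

outside

At z = 7.68 mm: the r=10.5 cylinder contributes a regular 6-gon of circumradius 10.5; the cube at (-3.5, 8) is present — its section is the full 18×18.5 rectangle; the r=7 cylinder at (4, 10.5) contributes a regular 6-gon of circumradius 7; the 18.5×27.5 cube at (2.5, 13) contributes its full rectangle; Taking the first minus the rest: starting from the r=10.5 cylinder, the 18×18.5 cube at (-3.5, 8) partially overlaps it — only the 9.91 mm² overlap (of its 333.00 mm²) is removed, clipping the outline; the r=7 cylinder at (4, 10.5) partially overlaps it — only the 26.41 mm² overlap (of its 127.31 mm²) is removed, clipping the outline; the 18.5×27.5 cube at (2.5, 13) misses the remaining region (no effect) — 1 connected region; the cube at (0, 13.5) does not reach this height (z outside [15.5, 26]); Taking the union: only the result so far is present, so the union is just that shape — 1 connected region. Overall, the cross-section is a single solid region. The nearest boundary edge runs (-5.25, -9.09)→(-10.50, 0.00); distance from the point to it = 1.65 mm. The point is not inside any of the regions above, so it lies outside the cross-section (1.65 mm from the nearest boundary).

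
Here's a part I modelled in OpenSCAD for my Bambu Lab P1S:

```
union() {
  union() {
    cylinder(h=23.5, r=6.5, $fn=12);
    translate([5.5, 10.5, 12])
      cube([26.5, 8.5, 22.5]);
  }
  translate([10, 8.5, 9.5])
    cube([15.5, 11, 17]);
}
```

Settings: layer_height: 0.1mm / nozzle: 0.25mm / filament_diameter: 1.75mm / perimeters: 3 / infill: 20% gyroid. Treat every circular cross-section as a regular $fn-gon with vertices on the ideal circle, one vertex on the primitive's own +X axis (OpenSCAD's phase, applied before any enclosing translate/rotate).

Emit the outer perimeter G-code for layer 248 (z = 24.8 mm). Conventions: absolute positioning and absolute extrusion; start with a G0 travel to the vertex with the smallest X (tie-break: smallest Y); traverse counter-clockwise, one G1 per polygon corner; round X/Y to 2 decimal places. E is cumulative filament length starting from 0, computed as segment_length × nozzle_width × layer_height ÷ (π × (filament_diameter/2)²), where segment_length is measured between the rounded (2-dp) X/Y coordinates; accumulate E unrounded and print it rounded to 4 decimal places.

G0 X5.50 Y10.50 Z24.80
G1 X10.00 Y10.50 E0.0468
G1 X10.00 Y8.50 E0.0676
G1 X25.50 Y8.50 E0.2287
G1 X25.50 Y10.50 E0.2495
G1 X32.00 Y10.50 E0.3170
G1 X32.00 Y19.00 E0.4054
G1 X25.50 Y19.00 E0.4729
G1 X25.50 Y19.50 E0.4781
G1 X10.00 Y19.50 E0.6392
G1 X10.00 Y19.00 E0.6444
G1 X5.50 Y19.00 E0.6912
G1 X5.50 Y10.50 E0.7795

At z = 24.8 mm: the cylinder is not intersected at this z (z outside [0, 23.5]); the 26.5×8.5 cube at (5.5, 10.5) contributes its full rectangle; Taking the union: only the 26.5×8.5 cube at (5.5, 10.5) is present, so the union is just that shape — 1 connected region; the 15.5×11 cube at (10, 8.5) contributes its full rectangle; Merging all regions: the regions partially overlap (shared area 131.75 mm²), so overlapping operands fuse into one piece — 1 connected region. The outline is a single polygon with 12 vertices. Extrusion per mm of travel: 0.25 × 0.1 / (π × 0.875²) = 0.010394. Accumulating E over each segment gives final E = 0.7795.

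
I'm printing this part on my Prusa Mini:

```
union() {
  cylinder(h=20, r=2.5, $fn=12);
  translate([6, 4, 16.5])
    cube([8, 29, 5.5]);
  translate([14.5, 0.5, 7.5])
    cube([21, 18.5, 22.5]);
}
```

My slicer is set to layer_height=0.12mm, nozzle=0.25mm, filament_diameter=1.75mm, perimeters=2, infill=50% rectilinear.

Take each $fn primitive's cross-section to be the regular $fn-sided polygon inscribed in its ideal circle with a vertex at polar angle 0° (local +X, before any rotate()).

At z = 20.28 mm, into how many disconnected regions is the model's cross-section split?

At z = 20.28 mm: the cylinder is absent (z outside [0, 20]); the cube at (6, 4) is present — its section is the full 8×29 rectangle; the cube at (14.5, 0.5) is present — its section is the full 21×18.5 rectangle; Merging all regions: the 2 present regions are separate (no shared area or edge), so areas and boundary lengths simply add and each stays a separate island — 2 connected regions. The result has 2 disconnected regions.

2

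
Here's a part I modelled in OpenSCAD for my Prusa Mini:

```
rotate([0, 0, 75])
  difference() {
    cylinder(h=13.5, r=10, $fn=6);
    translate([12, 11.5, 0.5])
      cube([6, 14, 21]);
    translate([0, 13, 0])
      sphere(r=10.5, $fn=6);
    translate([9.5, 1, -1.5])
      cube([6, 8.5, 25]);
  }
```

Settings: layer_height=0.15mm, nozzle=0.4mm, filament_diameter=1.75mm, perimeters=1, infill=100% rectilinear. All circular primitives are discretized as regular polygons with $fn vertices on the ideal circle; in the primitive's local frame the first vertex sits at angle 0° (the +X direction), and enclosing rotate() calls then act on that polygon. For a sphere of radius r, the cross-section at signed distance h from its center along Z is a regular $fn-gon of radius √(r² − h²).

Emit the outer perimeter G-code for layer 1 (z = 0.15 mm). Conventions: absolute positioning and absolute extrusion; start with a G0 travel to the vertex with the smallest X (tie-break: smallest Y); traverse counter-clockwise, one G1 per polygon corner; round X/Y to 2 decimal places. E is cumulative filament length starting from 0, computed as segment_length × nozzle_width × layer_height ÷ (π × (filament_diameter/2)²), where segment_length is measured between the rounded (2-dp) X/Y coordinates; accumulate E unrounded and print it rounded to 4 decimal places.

G0 X-7.54 Y-4.70 Z0.15
G1 X-2.59 Y-9.66 E0.1748
G1 X7.07 Y-7.07 E0.4243
G1 X9.66 Y2.59 E0.6738
G1 X2.59 Y9.66 E0.9232
G1 X-4.18 Y7.85 E1.0980
G1 X-2.42 Y6.08 E1.1603
G1 X-5.13 Y-4.06 E1.4221
G1 X-7.54 Y-4.70 E1.4843

At z = 0.15 mm: the r=10 cylinder contributes a regular 6-gon of circumradius 10; the cube at (12, 11.5) is not intersected at this z (z outside [0.5, 21.5]); the r=10.5 sphere at (0, 13) slices to a regular 6-gon of circumradius 10.499 (√(r²−h²) with h=0.15 from center); the cube at (9.5, 1) is present — its section is the full 6×8.5 rectangle; Taking the first minus the rest: starting from the r=10 cylinder, the r=10.5 sphere at (0, 13) partially overlaps it — only the 55.18 mm² overlap (of its 286.38 mm²) is removed, clipping the outline; the 6×8.5 cube at (9.5, 1) misses the remaining region (no effect) — 1 connected region; (rotated 75° about Z; rotation is an isometry so areas/perimeters/island counts are preserved). The outline is a single polygon with 8 vertices. Extrusion per mm of travel: 0.4 × 0.15 / (π × 0.875²) = 0.024945. Accumulating E over each segment gives final E = 1.4843.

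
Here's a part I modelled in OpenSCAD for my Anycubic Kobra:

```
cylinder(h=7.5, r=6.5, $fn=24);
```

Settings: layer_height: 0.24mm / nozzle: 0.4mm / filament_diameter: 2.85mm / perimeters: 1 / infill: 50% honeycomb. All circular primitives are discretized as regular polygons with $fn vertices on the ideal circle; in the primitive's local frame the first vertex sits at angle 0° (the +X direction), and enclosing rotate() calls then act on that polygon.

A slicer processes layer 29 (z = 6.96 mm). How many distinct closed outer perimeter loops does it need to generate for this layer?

At z = 6.96 mm: the r=6.5 cylinder gives a regular 24-gon of circumradius 6.5 (constant along its height). The result has 1 disconnected region.

1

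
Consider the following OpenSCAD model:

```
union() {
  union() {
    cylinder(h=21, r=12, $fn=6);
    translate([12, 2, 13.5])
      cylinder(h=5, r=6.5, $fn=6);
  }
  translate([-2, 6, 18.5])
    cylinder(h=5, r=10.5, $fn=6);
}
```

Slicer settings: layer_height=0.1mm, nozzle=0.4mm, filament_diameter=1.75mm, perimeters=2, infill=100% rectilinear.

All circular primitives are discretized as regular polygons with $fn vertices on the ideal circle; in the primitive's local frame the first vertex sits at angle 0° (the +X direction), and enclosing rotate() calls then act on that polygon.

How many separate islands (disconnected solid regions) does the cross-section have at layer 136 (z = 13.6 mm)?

At z = 13.6 mm: the cylinder: section is a regular 6-gon, circumradius r=12; the r=6.5 cylinder at (12, 2) gives a regular 6-gon of circumradius 6.5 (constant along its height); Combining (union): the regions partially overlap (shared area 34.86 mm²), so overlapping operands fuse into one piece — 1 connected region; the cylinder at (-2, 6) is absent (z outside [18.5, 23.5]); Combining (union): only the result so far is present, so the union is just that shape — 1 connected region. Overall, the cross-section is a single solid region. Island count = 1.

1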